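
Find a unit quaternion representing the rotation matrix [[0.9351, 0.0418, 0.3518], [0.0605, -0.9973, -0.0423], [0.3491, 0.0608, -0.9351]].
0.0262 + 0.9833i + 0.026j + 0.1782k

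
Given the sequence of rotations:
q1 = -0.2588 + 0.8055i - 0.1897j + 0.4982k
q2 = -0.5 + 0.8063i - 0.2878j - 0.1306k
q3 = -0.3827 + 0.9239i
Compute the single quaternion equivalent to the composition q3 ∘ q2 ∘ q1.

q2 · q1 = -0.5096 - 0.7796i - 0.3376j - 0.1364k
q3 · q2 · q1 = 0.9153 - 0.1725i + 0.2552j - 0.2597k
0.9153 - 0.1725i + 0.2552j - 0.2597k


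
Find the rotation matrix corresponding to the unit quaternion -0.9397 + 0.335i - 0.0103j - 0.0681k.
[[0.9905, -0.1349, -0.0263], [0.1211, 0.7663, 0.631], [-0.065, -0.6282, 0.7753]]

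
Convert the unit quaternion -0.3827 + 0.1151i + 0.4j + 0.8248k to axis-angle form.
axis = (0.1246, 0.433, 0.8928), θ = 5π/4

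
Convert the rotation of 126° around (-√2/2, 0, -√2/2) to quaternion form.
0.454 - 0.63i - 0.63k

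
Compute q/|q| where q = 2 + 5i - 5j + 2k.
0.2626 + 0.6565i - 0.6565j + 0.2626k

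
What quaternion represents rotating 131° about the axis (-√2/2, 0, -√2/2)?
0.4147 - 0.6434i - 0.6434k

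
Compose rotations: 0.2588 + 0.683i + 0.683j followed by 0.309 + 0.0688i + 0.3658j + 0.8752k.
-0.2169 - 0.3689i + 0.9035j + 0.0237k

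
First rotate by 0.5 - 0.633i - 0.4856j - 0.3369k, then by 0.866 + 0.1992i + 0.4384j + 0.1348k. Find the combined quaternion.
0.8174 - 0.5308i - 0.2195j - 0.0436k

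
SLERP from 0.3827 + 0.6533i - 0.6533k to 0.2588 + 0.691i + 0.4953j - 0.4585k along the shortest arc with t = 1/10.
0.3751 + 0.6666i + 0.0521j - 0.6421k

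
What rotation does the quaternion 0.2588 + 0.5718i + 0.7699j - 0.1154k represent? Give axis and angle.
axis = (0.592, 0.7971, -0.1195), θ = 5π/6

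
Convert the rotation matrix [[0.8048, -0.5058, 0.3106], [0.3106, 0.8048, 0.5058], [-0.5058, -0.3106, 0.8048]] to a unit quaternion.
0.9239 - 0.2209i + 0.2209j + 0.2209k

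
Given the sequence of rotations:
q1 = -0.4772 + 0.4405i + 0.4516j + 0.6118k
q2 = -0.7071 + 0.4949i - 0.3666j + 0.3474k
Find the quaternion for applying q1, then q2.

q2 · q1 = 0.0724 - 0.9288i - 0.2941j - 0.2134k
0.0724 - 0.9288i - 0.2941j - 0.2134k


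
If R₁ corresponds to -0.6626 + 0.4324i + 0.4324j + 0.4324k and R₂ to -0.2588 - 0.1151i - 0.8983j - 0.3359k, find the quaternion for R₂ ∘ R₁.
0.7549 - 0.2788i + 0.3878j + 0.4493k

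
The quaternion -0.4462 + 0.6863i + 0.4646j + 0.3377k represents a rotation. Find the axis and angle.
axis = (0.7669, 0.5191, 0.3773), θ = 233°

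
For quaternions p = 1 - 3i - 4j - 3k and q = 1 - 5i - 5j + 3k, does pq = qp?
No: pq = -25 - 35i + 15j - 5k ≠ -25 + 19i - 33j + 5k = qp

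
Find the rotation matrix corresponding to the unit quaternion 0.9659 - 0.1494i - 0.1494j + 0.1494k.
[[0.9107, -0.244, -0.3333], [0.3333, 0.9107, 0.244], [0.244, -0.3333, 0.9107]]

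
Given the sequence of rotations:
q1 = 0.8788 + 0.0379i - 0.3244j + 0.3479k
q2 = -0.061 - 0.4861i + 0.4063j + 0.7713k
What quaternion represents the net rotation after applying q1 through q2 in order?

q2 · q1 = -0.1717 - 0.0379i + 0.5752j + 0.7989k
-0.1717 - 0.0379i + 0.5752j + 0.7989k


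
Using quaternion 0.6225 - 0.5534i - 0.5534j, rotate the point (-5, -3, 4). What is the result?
(-6.531, -1.469, -2.278)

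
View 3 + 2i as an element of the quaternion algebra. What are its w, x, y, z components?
3 + 2i + 0j + 0k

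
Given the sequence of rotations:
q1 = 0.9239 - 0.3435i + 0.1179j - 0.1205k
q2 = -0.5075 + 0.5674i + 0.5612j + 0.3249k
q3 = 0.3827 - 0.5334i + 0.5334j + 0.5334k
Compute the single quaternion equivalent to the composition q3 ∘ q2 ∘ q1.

q2 · q1 = -0.301 + 0.5926i + 0.4154j + 0.621k
q3 · q2 · q1 = -0.3519 + 0.497i + 0.6458j - 0.4606k
-0.3519 + 0.497i + 0.6458j - 0.4606k


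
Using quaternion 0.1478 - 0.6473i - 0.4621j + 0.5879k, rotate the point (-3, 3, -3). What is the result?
(4.321, -2.848, 0.465)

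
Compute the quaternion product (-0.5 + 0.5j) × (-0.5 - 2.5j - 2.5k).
1.5 - 1.25i + j + 1.25k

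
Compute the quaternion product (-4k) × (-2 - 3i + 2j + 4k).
16 + 8i + 12j + 8k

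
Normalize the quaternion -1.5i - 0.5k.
-0.9487i - 0.3162k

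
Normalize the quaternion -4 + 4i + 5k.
-0.5298 + 0.5298i + 0.6623k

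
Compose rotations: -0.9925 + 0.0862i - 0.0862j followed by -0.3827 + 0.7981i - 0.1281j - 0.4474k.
0.3 - 0.8637i + 0.1216j + 0.3863k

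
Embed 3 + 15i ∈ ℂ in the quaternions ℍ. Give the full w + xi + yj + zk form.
3 + 15i + 0j + 0k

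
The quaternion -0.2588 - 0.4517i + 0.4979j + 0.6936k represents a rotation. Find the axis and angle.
axis = (-0.4676, 0.5155, 0.7181), θ = 7π/6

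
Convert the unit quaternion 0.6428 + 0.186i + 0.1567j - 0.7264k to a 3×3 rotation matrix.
[[-0.1044, 0.9922, -0.0688], [-0.8756, -0.1245, -0.4668], [-0.4717, 0.0115, 0.8817]]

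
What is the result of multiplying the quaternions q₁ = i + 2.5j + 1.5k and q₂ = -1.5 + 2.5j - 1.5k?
-4 - 9i - 2.25j + 0.25k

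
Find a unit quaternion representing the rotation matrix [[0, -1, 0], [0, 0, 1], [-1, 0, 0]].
0.5 - 0.5i + 0.5j + 0.5k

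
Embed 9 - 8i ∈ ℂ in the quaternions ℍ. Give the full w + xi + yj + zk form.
9 - 8i + 0j + 0k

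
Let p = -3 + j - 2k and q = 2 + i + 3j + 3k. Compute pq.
-3 + 6i - 9j - 14k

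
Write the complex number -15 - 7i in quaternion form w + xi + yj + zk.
-15 - 7i + 0j + 0k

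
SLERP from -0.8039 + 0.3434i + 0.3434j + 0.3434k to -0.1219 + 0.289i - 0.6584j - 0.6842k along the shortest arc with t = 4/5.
-0.1057 - 0.1671i + 0.6815j + 0.7046k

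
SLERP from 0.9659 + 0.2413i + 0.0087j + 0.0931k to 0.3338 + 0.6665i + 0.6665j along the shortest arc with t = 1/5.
0.9109 + 0.3682i + 0.1682j + 0.08k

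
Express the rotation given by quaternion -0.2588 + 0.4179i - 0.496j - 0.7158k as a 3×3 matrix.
[[-0.5168, -0.7851, -0.3415], [-0.0441, -0.374, 0.9264], [-0.855, 0.4938, 0.1587]]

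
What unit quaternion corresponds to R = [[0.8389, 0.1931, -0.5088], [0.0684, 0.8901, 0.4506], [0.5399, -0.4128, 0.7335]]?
0.9304 - 0.232i - 0.2818j - 0.0335k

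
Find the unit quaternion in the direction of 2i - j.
0.8944i - 0.4472j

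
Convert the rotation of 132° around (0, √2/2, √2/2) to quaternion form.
0.4067 + 0.646j + 0.646k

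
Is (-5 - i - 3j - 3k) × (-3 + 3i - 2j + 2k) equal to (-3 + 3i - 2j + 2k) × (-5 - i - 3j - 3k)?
No: pq = 18 - 24i + 12j + 10k ≠ 18 + 26j - 12k = qp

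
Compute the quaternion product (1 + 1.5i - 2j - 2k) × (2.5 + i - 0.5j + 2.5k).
5 - 1.25i - 11.25j - 1.25k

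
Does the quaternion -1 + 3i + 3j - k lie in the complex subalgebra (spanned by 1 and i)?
No. The quaternion -1 + 3i + 3j - k has j-coefficient y = 3 and k-coefficient z = -1, not both zero, so it does not lie in the complex subalgebra spanned by 1 and i.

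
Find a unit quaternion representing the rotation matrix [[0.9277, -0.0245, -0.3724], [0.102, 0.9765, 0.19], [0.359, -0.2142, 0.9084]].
0.9763 - 0.1035i - 0.1873j + 0.0324k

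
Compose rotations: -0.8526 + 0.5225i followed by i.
-0.5225 - 0.8526i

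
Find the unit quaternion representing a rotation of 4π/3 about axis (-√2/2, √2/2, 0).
-0.5 - 0.6124i + 0.6124j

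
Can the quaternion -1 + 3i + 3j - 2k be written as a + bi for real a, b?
No. The quaternion -1 + 3i + 3j - 2k has j-coefficient y = 3 and k-coefficient z = -2, not both zero, so it does not lie in the complex subalgebra spanned by 1 and i.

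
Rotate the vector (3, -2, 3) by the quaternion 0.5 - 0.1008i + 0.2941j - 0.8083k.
(-1.566, -3.073, 3.179)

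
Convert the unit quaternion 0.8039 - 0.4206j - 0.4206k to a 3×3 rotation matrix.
[[0.2924, 0.6762, -0.6762], [-0.6762, 0.6462, 0.3538], [0.6762, 0.3538, 0.6462]]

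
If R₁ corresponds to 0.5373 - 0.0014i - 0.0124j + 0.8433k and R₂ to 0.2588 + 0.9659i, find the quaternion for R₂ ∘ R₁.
0.1404 + 0.5186i - 0.8178j + 0.2063k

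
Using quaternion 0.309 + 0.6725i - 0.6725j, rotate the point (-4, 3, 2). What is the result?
(-3.927, 3.073, -2.034)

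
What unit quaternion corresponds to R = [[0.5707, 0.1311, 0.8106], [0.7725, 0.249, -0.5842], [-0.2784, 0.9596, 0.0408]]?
0.682 + 0.5659i + 0.3992j + 0.2351k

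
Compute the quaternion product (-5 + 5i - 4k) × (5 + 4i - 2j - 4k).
-61 - 3i + 14j - 10k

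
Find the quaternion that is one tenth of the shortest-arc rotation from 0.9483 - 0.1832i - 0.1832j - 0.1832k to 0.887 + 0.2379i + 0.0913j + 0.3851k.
0.9691 - 0.1419i - 0.1581j - 0.1255k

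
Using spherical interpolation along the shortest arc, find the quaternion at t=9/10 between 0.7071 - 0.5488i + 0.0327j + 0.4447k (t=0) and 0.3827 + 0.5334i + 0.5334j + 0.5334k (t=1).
0.464 + 0.4365i + 0.5161j + 0.5726k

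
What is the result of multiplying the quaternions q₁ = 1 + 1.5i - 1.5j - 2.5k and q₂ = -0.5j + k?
1.75 - 2.75i - 2j + 0.25k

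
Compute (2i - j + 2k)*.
-2i + j - 2k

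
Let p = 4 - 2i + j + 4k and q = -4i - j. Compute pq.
-7 - 12i - 20j + 6k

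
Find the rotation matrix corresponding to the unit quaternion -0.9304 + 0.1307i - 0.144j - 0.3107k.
[[0.7655, -0.6158, 0.1867], [0.5405, 0.7728, 0.3327], [-0.3492, -0.1537, 0.9244]]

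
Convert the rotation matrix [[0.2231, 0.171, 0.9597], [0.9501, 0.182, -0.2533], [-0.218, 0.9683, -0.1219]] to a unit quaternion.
0.5664 + 0.5392i + 0.5198j + 0.3439k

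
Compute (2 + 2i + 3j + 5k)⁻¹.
0.0476 - 0.0476i - 0.0714j - 0.119k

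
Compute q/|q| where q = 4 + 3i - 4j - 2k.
0.5963 + 0.4472i - 0.5963j - 0.2981k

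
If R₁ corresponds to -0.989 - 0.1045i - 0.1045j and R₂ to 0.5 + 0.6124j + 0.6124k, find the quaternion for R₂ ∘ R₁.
-0.4305 + 0.0117i - 0.7219j - 0.5417k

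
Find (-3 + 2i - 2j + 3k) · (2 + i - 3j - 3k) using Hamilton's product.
-5 + 16i + 14j + 11k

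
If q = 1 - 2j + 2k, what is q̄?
1 + 2j - 2k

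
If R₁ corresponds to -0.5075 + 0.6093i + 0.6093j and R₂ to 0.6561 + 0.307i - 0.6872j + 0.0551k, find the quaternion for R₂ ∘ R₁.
-0.1013 + 0.2104i + 0.7821j + 0.5778k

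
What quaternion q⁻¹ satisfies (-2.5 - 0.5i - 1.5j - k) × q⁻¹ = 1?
-0.2564 + 0.0513i + 0.1538j + 0.1026k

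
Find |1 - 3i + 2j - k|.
√15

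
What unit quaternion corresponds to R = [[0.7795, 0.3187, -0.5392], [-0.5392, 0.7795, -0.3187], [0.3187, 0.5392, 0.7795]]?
0.9136 + 0.2348i - 0.2348j - 0.2348k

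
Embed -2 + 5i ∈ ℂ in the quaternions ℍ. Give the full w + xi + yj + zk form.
-2 + 5i + 0j + 0k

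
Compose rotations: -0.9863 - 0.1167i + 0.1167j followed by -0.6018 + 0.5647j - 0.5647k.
0.5277 + 0.1361i - 0.5613j + 0.6229k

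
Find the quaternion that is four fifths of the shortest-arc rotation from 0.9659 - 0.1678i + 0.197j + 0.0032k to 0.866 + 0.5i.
0.9254 + 0.3765i + 0.0429j + 0.0007k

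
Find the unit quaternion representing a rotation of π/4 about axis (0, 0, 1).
0.9239 + 0.3827k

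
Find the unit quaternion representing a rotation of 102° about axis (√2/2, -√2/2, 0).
0.6293 + 0.5495i - 0.5495j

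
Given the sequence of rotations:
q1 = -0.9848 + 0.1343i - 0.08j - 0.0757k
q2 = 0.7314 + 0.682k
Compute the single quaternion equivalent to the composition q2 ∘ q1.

q2 · q1 = -0.6687 + 0.1528i + 0.0331j - 0.727k
-0.6687 + 0.1528i + 0.0331j - 0.727k


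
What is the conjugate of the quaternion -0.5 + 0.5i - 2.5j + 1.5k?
-0.5 - 0.5i + 2.5j - 1.5k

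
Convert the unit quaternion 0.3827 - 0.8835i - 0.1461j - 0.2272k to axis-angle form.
axis = (-0.9563, -0.1581, -0.2459), θ = 3π/4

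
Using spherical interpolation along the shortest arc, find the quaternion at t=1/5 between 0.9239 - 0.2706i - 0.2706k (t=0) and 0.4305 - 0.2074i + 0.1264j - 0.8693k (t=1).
0.8659 - 0.2717i + 0.0282j - 0.4191k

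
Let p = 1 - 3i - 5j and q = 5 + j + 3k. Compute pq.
10 - 30i - 15j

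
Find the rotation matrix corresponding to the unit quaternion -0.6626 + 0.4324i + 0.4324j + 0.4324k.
[[0.2521, 0.947, -0.1991], [-0.1991, 0.2521, 0.947], [0.947, -0.1991, 0.2521]]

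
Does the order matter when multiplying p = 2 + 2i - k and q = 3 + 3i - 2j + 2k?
Yes: pq = 2 + 10i - 11j - 3k ≠ 2 + 14i + 3j + 5k = qp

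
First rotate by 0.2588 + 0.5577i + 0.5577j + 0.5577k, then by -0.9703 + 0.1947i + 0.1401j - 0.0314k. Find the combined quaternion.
-0.4203 - 0.3951i - 0.631j - 0.5188k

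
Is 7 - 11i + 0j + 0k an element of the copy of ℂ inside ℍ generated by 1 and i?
Yes. The quaternion 7 - 11i has j- and k-coefficients y = z = 0, so it lies in the complex subalgebra spanned by 1 and i.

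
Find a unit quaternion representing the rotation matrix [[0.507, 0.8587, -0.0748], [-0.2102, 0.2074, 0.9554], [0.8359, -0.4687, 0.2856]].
0.7071 - 0.5035i - 0.322j - 0.3779k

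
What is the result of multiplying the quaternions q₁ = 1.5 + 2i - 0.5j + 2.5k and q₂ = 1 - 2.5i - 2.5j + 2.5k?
-1 + 3.25i - 15.5j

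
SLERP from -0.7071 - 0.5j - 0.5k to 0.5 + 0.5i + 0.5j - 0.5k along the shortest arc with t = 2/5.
-0.7503 - 0.2486i - 0.6033j - 0.1061k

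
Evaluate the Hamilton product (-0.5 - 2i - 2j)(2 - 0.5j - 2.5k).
-2 + i - 8.75j + 2.25k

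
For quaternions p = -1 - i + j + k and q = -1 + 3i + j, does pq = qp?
No: pq = 3 - 3i + j - 5k ≠ 3 - i - 5j + 3k = qp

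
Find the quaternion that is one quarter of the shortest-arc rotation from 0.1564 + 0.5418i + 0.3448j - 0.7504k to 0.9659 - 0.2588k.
0.4406 + 0.4571i + 0.2909j - 0.7158k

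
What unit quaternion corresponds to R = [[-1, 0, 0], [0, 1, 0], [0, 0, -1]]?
j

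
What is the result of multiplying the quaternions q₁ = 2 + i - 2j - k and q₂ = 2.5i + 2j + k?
2.5 + 5i + 0.5j + 9k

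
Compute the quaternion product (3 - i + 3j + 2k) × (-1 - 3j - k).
8 + 4i - 13j - 2k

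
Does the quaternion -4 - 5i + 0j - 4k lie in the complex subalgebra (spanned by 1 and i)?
No. The quaternion -4 - 5i - 4k has j-coefficient y = 0 and k-coefficient z = -4, not both zero, so it does not lie in the complex subalgebra spanned by 1 and i.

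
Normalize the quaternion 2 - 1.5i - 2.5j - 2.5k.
0.4619 - 0.3464i - 0.5774j - 0.5774k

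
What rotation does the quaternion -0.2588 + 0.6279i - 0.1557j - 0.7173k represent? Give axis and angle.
axis = (0.65, -0.1612, -0.7426), θ = 7π/6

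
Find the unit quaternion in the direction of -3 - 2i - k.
-0.8018 - 0.5345i - 0.2673k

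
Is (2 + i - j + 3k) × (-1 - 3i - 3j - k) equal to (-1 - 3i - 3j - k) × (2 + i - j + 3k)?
No: pq = 1 + 3i - 13j - 11k ≠ 1 - 17i + 3j + k = qp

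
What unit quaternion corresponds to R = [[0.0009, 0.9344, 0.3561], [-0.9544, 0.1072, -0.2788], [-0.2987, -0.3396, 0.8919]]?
0.7071 - 0.0215i + 0.2315j - 0.6678k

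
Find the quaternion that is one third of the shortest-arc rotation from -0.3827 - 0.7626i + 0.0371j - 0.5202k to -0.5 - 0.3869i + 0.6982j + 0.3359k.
-0.5078 - 0.7544i + 0.3236j - 0.2613k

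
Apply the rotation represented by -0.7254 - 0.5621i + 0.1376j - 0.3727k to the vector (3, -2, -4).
(2.566, 4.65, -0.891)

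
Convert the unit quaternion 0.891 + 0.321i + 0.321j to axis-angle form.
axis = (√2/2, √2/2, 0), θ = 54°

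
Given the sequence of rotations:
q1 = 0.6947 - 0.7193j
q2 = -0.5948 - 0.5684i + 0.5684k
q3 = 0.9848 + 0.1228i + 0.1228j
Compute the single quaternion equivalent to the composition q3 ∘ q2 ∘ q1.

q2 · q1 = -0.4132 + 0.014i + 0.4278j + 0.8037k
q3 · q2 · q1 = -0.4612 + 0.0617i + 0.2719j + 0.8423k
-0.4612 + 0.0617i + 0.2719j + 0.8423k


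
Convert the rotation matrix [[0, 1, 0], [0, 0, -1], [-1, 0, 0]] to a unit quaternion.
-0.5 - 0.5i - 0.5j + 0.5k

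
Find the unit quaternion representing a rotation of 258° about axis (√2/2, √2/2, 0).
-0.6293 + 0.5495i + 0.5495j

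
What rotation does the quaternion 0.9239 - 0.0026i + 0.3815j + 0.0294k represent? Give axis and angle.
axis = (-0.0068, 0.997, 0.0768), θ = π/4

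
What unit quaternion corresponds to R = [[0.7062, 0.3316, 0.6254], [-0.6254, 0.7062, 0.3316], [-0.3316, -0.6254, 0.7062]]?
0.883 - 0.271i + 0.271j - 0.271k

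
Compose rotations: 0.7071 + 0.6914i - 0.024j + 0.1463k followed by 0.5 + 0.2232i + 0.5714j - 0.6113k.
0.3024 + 0.5724i - 0.0633j - 0.7595k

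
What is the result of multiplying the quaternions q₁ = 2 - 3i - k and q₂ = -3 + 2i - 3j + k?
1 + 10i - 5j + 14k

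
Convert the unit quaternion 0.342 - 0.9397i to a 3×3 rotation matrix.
[[1, 0, 0], [0, -0.7661, 0.6428], [0, -0.6428, -0.7661]]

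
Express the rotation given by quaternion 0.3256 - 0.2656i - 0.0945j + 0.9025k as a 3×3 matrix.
[[-0.6469, -0.5375, -0.5409], [0.6379, -0.7701, 0.0024], [-0.4179, -0.3435, 0.8411]]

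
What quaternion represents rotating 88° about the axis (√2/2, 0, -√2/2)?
0.7193 + 0.4912i - 0.4912k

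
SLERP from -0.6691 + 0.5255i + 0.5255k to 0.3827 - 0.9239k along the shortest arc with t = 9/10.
-0.4239 + 0.0576i + 0.9039k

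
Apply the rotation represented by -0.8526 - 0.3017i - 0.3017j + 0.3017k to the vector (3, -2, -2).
(-0.15, -0.876, -4.026)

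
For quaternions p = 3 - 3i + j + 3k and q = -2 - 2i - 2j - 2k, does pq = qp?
No: pq = -4 + 4i - 20j - 4k ≠ -4 - 4i + 4j - 20k = qp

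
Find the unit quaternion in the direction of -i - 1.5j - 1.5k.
-0.4264i - 0.6396j - 0.6396k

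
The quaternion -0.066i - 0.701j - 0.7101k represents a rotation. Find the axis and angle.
axis = (-0.066, -0.701, -0.7101), θ = π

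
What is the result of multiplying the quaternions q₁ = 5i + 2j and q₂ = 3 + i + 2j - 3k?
-9 + 9i + 21j + 8k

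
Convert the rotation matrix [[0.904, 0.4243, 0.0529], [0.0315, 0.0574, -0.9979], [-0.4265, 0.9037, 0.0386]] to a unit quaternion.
0.7071 + 0.6723i + 0.1695j - 0.1389k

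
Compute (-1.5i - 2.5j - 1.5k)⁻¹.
0.1395i + 0.2326j + 0.1395k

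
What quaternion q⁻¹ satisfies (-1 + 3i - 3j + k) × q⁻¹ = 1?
-0.05 - 0.15i + 0.15j - 0.05k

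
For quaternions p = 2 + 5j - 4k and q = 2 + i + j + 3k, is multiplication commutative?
No: pq = 11 + 21i + 8j - 7k ≠ 11 - 17i + 16j + 3k = qp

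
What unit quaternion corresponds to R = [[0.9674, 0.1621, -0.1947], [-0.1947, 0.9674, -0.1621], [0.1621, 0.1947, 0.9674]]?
0.9877 + 0.0903i - 0.0903j - 0.0903k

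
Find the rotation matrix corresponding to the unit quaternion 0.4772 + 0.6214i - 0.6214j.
[[0.2277, -0.7723, -0.5931], [-0.7723, 0.2277, -0.5931], [0.5931, 0.5931, -0.5446]]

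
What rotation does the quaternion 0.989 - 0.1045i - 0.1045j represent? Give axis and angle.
axis = (-√2/2, -√2/2, 0), θ = 17°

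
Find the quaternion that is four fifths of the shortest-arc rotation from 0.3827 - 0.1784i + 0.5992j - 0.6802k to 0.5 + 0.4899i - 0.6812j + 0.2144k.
-0.3388 - 0.4677i + 0.7364j - 0.3523k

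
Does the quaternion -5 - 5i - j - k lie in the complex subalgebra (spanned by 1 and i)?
No. The quaternion -5 - 5i - j - k has j-coefficient y = -1 and k-coefficient z = -1, not both zero, so it does not lie in the complex subalgebra spanned by 1 and i.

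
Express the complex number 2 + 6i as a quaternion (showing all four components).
2 + 6i + 0j + 0k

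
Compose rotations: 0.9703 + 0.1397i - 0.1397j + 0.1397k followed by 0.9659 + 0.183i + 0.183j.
0.9372 + 0.3381i + 0.0171j + 0.0838k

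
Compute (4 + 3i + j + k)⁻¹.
0.1481 - 0.1111i - 0.037j - 0.037k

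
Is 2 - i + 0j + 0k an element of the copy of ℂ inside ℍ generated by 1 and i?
Yes. The quaternion 2 - i has j- and k-coefficients y = z = 0, so it lies in the complex subalgebra spanned by 1 and i.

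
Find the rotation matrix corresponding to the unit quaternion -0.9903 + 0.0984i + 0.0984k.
[[0.9806, 0.1949, 0.0194], [-0.1949, 0.9613, 0.1949], [0.0194, -0.1949, 0.9806]]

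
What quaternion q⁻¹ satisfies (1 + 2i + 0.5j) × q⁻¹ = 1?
0.1905 - 0.381i - 0.0952j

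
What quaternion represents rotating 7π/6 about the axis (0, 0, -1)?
-0.2588 - 0.9659k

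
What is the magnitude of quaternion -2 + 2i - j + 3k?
√18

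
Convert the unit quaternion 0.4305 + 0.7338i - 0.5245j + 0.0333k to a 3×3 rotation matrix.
[[0.4476, -0.7984, -0.4027], [-0.7411, -0.0791, -0.6667], [0.5005, 0.5969, -0.6271]]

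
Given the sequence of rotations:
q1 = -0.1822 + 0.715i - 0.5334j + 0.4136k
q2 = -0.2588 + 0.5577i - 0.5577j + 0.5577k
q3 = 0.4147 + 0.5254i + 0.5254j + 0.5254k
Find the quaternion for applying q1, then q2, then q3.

q2 · q1 = -0.8797 - 0.2198i + 0.4077j - 0.1074k
q3 · q2 · q1 = -0.4071 - 0.824i - 0.3522j - 0.177k
-0.4071 - 0.824i - 0.3522j - 0.177k


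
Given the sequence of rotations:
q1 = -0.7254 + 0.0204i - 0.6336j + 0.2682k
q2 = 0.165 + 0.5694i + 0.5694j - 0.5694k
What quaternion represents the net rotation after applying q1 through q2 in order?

q2 · q1 = 0.3822 - 0.6177i - 0.6819j + 0.0849k
0.3822 - 0.6177i - 0.6819j + 0.0849k


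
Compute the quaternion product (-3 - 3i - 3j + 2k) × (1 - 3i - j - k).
-13 + 11i - 9j - k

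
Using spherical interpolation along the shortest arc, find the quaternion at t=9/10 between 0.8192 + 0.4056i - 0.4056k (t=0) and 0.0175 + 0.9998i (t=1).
0.1189 + 0.9916i - 0.0507k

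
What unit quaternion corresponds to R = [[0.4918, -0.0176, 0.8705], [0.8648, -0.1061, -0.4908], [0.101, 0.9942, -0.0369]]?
0.5807 + 0.6393i + 0.3313j + 0.3799k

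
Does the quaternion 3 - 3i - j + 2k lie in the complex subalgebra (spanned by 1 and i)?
No. The quaternion 3 - 3i - j + 2k has j-coefficient y = -1 and k-coefficient z = 2, not both zero, so it does not lie in the complex subalgebra spanned by 1 and i.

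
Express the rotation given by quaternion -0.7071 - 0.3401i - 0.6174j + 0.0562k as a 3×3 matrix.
[[0.2313, 0.4994, 0.8349], [0.3405, 0.7623, -0.5504], [-0.9114, 0.4116, 0.0063]]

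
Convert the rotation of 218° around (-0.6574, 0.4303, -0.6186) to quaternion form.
-0.3256 - 0.6216i + 0.4069j - 0.5849k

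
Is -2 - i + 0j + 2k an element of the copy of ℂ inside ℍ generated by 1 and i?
No. The quaternion -2 - i + 2k has j-coefficient y = 0 and k-coefficient z = 2, not both zero, so it does not lie in the complex subalgebra spanned by 1 and i.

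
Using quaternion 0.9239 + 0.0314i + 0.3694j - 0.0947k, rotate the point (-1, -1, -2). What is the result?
(-2.261, -0.572, -0.75)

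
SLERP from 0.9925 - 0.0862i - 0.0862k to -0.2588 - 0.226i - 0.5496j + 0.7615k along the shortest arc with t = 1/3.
0.8879 + 0.0294i + 0.2357j - 0.394k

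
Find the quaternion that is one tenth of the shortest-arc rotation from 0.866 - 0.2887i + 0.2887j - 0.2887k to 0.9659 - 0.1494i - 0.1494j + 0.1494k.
0.8941 - 0.2795i + 0.2474j - 0.2474k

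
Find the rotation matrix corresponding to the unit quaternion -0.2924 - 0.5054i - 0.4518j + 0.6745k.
[[-0.3181, 0.8511, -0.4176], [0.0622, -0.4208, -0.905], [-0.946, -0.3139, 0.0809]]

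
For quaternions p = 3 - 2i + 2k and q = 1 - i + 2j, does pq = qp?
No: pq = 1 - 9i + 4j - 2k ≠ 1 - i + 8j + 6k = qp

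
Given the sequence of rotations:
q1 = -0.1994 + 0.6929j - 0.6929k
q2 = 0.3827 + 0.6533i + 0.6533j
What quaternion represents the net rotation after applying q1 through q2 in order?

q2 · q1 = -0.529 - 0.5829i + 0.5876j + 0.1875k
-0.529 - 0.5829i + 0.5876j + 0.1875k


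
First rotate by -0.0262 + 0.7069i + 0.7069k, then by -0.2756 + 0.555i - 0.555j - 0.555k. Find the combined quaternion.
0.0072 - 0.6017i - 0.7701j + 0.212k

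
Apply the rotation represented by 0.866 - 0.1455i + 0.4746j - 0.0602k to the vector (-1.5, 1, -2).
(-2.526, 0.924, -0.117)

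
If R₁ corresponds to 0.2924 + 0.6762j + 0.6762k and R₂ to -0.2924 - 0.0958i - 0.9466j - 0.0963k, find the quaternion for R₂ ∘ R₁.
0.6197 - 0.603i - 0.4097j - 0.2907k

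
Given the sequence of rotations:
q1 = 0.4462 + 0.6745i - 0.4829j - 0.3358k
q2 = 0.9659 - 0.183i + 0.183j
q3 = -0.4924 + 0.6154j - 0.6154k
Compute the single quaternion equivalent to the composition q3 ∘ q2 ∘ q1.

q2 · q1 = 0.6428 + 0.5084i - 0.4462j - 0.3594k
q3 · q2 · q1 = -0.2631 - 0.7461i + 0.3024j - 0.5315k
-0.2631 - 0.7461i + 0.3024j - 0.5315k


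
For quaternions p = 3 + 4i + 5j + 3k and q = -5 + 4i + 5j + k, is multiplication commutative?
No: pq = -59 - 18i - 2j - 12k ≠ -59 + 2i - 18j - 12k = qp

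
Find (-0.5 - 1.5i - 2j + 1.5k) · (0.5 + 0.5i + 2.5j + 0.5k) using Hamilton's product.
4.75 - 5.75i - 0.75j - 2.25k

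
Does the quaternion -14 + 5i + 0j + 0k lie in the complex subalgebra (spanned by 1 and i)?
Yes. The quaternion -14 + 5i has j- and k-coefficients y = z = 0, so it lies in the complex subalgebra spanned by 1 and i.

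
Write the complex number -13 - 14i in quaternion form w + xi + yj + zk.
-13 - 14i + 0j + 0k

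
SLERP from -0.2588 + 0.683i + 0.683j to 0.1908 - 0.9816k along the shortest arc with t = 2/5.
-0.3142 + 0.5411i + 0.5411j + 0.5619k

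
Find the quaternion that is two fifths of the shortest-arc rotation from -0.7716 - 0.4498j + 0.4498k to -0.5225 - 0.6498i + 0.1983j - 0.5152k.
-0.8972 - 0.3657i - 0.24j + 0.0617k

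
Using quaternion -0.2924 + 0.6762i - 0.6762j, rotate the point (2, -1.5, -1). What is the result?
(1.147, -2.353, 0.631)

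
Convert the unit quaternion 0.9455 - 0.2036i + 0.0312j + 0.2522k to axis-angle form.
axis = (-0.6253, 0.0958, 0.7745), θ = 38°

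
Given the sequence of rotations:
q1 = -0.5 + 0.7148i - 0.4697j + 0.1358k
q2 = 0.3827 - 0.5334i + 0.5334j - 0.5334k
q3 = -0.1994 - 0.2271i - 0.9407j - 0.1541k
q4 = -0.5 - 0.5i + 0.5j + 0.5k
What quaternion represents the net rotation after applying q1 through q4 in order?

q2 · q1 = 0.5129 + 0.3622i - 0.7553j + 0.1879k
q3 · q2 · q1 = -0.7016 - 0.4819i - 0.345j + 0.3957k
q4 · q3 · q2 · q1 = 0.0845 + 0.9621i - 0.2214j - 0.1352k
0.0845 + 0.9621i - 0.2214j - 0.1352k


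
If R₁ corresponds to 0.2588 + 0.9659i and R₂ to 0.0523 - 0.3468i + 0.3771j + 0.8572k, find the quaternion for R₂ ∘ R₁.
0.3485 - 0.0392i + 0.9256j - 0.1424k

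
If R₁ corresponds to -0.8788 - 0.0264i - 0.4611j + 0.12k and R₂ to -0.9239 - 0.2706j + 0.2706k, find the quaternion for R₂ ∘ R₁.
0.6547 + 0.1167i + 0.6567j - 0.3558k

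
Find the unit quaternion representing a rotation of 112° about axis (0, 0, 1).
0.5592 + 0.829k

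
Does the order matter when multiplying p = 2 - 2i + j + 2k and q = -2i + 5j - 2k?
Yes: pq = -5 - 16i + 2j - 12k ≠ -5 + 8i + 18j + 4k = qp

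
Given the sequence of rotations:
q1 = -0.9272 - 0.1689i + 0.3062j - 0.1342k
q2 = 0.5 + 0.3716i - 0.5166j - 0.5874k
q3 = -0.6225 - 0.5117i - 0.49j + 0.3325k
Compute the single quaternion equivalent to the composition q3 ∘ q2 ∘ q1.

q2 · q1 = -0.3215 - 0.1798i + 0.7812j + 0.5041k
q3 · q2 · q1 = 0.3233 - 0.2303i - 0.1306j - 0.9085k
0.3233 - 0.2303i - 0.1306j - 0.9085k


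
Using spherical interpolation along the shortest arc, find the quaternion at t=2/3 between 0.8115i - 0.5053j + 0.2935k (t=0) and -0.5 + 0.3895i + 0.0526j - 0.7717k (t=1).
-0.423 + 0.7212i - 0.1994j - 0.5111k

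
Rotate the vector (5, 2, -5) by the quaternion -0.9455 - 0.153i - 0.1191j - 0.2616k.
(1.731, 5.423, -4.647)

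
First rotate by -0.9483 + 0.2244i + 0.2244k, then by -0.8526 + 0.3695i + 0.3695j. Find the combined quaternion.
0.7256 - 0.4588i - 0.4333j - 0.2742k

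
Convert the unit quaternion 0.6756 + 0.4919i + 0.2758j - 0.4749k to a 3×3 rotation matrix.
[[0.3968, 0.913, -0.0945], [-0.3704, 0.065, -0.9266], [-0.8399, 0.4027, 0.3639]]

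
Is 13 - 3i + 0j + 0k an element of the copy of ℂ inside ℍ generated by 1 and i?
Yes. The quaternion 13 - 3i has j- and k-coefficients y = z = 0, so it lies in the complex subalgebra spanned by 1 and i.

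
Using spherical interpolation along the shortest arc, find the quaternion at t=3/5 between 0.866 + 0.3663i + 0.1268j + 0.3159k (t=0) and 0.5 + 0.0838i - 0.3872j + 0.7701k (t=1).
0.7098 + 0.2172i - 0.1954j + 0.641k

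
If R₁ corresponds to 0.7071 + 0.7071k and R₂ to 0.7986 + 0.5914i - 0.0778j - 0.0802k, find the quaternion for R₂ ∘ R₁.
0.6214 + 0.3632i - 0.4732j + 0.508k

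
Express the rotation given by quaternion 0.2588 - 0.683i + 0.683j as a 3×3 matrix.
[[0.067, -0.933, 0.3535], [-0.933, 0.067, 0.3535], [-0.3535, -0.3535, -0.866]]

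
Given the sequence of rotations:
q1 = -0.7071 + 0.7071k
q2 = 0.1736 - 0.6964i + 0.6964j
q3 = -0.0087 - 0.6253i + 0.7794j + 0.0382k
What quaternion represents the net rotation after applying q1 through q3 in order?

q2 · q1 = -0.1228 + 0.9848i + 0.1228k
q3 · q2 · q1 = 0.6122 + 0.1639i + 0.0187j - 0.7733k
0.6122 + 0.1639i + 0.0187j - 0.7733k


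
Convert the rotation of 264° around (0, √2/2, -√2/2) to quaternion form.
-0.6691 + 0.5255j - 0.5255k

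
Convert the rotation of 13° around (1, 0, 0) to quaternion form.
0.9936 + 0.1132i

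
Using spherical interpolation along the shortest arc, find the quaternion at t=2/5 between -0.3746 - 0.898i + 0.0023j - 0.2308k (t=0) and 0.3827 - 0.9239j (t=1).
-0.4944 - 0.6848i + 0.5056j - 0.176k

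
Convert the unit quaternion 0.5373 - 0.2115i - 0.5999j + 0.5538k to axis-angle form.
axis = (-0.2508, -0.7113, 0.6566), θ = 115°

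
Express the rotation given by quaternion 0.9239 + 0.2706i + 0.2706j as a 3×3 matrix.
[[0.8536, 0.1464, 0.5], [0.1464, 0.8536, -0.5], [-0.5, 0.5, 0.7071]]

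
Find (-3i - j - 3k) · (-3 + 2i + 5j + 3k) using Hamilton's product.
20 + 21i + 6j - 4k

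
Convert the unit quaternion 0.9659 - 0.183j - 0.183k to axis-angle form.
axis = (0, -√2/2, -√2/2), θ = π/6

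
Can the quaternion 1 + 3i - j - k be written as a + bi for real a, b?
No. The quaternion 1 + 3i - j - k has j-coefficient y = -1 and k-coefficient z = -1, not both zero, so it does not lie in the complex subalgebra spanned by 1 and i.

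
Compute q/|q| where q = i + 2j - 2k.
0.3333i + 0.6667j - 0.6667k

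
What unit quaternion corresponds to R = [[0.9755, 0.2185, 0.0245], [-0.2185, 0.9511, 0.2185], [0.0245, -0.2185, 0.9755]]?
0.9877 - 0.1106i - 0.1106k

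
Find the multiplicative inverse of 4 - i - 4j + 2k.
0.1081 + 0.027i + 0.1081j - 0.0541k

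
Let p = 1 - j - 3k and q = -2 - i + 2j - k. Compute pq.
-3 + 6i + 7j + 4k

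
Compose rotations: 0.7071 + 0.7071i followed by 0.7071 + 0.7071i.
i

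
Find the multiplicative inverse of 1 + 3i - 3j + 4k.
0.0286 - 0.0857i + 0.0857j - 0.1143k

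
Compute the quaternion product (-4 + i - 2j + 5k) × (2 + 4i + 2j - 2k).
2 - 20i + 10j + 28k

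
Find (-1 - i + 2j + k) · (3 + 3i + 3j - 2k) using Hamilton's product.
-4 - 13i + 4j - 4k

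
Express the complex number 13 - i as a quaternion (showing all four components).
13 - i + 0j + 0k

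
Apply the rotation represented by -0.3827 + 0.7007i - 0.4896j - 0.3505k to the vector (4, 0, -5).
(1.682, -6.069, -1.157)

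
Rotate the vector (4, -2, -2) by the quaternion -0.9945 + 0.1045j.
(4.328, -2, -1.125)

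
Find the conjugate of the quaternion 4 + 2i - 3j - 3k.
4 - 2i + 3j + 3k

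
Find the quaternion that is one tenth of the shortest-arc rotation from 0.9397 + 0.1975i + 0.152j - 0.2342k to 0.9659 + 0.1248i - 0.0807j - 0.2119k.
0.9449 + 0.1907i + 0.1289j - 0.2326k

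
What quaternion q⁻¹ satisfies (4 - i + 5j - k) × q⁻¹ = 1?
0.093 + 0.0233i - 0.1163j + 0.0233k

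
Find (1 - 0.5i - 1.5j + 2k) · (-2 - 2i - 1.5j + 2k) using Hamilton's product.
-9.25 - i - 1.5j - 4.25k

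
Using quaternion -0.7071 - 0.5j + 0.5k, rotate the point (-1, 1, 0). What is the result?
(0.707, 1.207, 0.207)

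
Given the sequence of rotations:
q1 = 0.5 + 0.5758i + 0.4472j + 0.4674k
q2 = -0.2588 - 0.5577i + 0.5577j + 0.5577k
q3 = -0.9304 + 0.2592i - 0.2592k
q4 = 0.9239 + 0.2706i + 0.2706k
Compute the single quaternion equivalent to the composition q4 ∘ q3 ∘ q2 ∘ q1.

q2 · q1 = -0.3183 - 0.4166i + 0.7449j - 0.4126k
q3 · q2 · q1 = 0.2972 + 0.4982i - 0.4781j + 0.6595k
q4 · q3 · q2 · q1 = -0.0387 + 0.6701i - 0.4854j + 0.5604k
-0.0387 + 0.6701i - 0.4854j + 0.5604k


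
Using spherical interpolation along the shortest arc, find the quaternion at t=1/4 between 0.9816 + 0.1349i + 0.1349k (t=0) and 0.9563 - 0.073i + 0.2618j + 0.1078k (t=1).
0.9858 + 0.0834i + 0.0666j + 0.1295k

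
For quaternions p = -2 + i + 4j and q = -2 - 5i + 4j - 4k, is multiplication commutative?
No: pq = -7 - 8i - 12j + 32k ≠ -7 + 24i - 20j - 16k = qp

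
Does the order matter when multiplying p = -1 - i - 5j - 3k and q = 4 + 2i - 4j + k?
Yes: pq = -19 - 23i - 21j + k ≠ -19 + 11i - 11j - 27k = qp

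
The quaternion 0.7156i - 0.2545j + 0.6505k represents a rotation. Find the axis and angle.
axis = (0.7156, -0.2545, 0.6505), θ = π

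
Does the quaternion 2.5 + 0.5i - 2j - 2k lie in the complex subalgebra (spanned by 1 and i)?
No. The quaternion 2.5 + 0.5i - 2j - 2k has j-coefficient y = -2 and k-coefficient z = -2, not both zero, so it does not lie in the complex subalgebra spanned by 1 and i.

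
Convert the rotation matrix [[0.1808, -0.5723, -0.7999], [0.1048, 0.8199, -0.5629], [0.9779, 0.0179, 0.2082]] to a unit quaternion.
0.7431 + 0.1954i - 0.5981j + 0.2278k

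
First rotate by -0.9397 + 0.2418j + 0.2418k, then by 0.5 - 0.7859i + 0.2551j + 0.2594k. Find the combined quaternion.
-0.5943 + 0.7375i + 0.0712j - 0.3129k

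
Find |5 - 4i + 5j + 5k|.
√91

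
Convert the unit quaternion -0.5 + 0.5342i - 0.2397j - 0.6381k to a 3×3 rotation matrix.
[[0.0707, -0.8942, -0.442], [0.382, -0.3851, 0.8401], [-0.9214, -0.2283, 0.3143]]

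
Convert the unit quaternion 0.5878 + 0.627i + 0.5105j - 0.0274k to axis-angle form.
axis = (0.775, 0.631, -0.0339), θ = 108°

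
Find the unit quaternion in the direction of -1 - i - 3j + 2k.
-0.2582 - 0.2582i - 0.7746j + 0.5164k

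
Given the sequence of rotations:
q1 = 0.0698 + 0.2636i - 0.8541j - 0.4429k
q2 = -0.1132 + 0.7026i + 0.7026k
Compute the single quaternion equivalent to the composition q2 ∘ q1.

q2 · q1 = 0.1181 + 0.6193i + 0.5931j - 0.5009k
0.1181 + 0.6193i + 0.5931j - 0.5009k


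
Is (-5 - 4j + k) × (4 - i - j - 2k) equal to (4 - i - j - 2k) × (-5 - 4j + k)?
No: pq = -22 + 14i - 12j + 10k ≠ -22 - 4i - 10j + 18k = qp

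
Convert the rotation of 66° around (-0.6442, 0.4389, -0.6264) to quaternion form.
0.8387 - 0.3509i + 0.239j - 0.3412k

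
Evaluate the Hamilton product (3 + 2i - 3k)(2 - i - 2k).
2 + i + 7j - 12k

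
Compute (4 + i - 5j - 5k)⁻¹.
0.0597 - 0.0149i + 0.0746j + 0.0746k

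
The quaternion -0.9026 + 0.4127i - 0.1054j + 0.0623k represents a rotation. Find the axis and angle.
axis = (0.9587, -0.2448, 0.1447), θ = 309°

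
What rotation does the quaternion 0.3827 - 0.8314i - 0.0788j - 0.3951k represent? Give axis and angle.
axis = (-0.8999, -0.0853, -0.4277), θ = 3π/4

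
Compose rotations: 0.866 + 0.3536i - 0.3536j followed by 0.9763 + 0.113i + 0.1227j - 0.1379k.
0.8489 + 0.3943i - 0.2877j - 0.2028k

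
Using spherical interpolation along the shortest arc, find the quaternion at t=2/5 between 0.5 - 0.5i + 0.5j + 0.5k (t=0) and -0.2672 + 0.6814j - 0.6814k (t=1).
0.5296 - 0.383i + 0.0093j + 0.7568k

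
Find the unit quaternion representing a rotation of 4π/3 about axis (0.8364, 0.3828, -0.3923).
-0.5 + 0.7243i + 0.3315j - 0.3397k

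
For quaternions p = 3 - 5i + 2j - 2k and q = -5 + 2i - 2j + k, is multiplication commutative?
No: pq = 1 + 29i - 15j + 19k ≠ 1 + 33i - 17j + 7k = qp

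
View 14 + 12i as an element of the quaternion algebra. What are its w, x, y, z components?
14 + 12i + 0j + 0k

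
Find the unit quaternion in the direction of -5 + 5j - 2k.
-0.6804 + 0.6804j - 0.2722k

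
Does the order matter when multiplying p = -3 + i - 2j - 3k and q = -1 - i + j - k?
Yes: pq = 3 + 7i + 3j + 5k ≠ 3 - 3i - 5j + 7k = qp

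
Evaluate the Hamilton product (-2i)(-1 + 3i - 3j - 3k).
6 + 2i - 6j + 6k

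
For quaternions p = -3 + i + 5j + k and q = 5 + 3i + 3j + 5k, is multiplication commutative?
No: pq = -38 + 18i + 14j - 22k ≠ -38 - 26i + 18j + 2k = qp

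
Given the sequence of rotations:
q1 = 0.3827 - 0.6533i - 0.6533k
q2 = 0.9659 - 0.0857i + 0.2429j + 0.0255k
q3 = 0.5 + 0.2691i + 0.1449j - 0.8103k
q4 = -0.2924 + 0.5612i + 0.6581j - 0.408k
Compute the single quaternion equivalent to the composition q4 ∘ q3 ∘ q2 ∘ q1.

q2 · q1 = 0.3303 - 0.8225i + 0.0203j - 0.4626k
q3 · q2 · q1 = 0.0087 - 0.3729i + 0.849j - 0.3743k
q4 · q3 · q2 · q1 = -0.5047 + 0.214i + 0.1197j + 0.8278k
-0.5047 + 0.214i + 0.1197j + 0.8278k


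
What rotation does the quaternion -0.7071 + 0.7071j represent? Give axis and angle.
axis = (0, 1, 0), θ = 3π/2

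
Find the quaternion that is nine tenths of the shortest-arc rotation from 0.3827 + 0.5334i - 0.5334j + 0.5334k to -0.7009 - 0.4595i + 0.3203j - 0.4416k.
0.6734 + 0.4705i - 0.3446j + 0.4543k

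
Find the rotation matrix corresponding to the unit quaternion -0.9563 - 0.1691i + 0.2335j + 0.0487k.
[[0.8862, 0.0142, -0.4631], [-0.1721, 0.9381, -0.3007], [0.4301, 0.3462, 0.8338]]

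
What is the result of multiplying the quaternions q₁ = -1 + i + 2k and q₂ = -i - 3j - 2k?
5 + 7i + 3j - k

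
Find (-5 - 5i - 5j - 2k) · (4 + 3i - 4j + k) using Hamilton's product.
-23 - 48i - j + 22k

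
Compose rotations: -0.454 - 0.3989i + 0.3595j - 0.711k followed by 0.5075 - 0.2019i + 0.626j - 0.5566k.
-0.9317 - 0.3558i - 0.0233j + 0.069k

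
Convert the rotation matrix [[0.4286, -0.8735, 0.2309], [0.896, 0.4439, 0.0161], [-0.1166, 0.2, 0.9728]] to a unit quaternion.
0.8434 + 0.0545i + 0.103j + 0.5245k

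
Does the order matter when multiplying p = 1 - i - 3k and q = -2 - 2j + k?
Yes: pq = 1 - 4i - j + 9k ≠ 1 + 8i - 3j + 5k = qp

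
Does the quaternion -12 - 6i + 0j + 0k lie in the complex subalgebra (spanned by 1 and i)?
Yes. The quaternion -12 - 6i has j- and k-coefficients y = z = 0, so it lies in the complex subalgebra spanned by 1 and i.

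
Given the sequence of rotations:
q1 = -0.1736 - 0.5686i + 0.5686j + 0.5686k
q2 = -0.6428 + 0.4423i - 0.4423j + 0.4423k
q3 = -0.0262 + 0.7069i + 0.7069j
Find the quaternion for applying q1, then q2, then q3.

q2 · q1 = 0.3631 - 0.2143i - 0.7917j - 0.4423k
q3 · q2 · q1 = 0.7016 - 0.0504i + 0.5901j - 0.3966k
0.7016 - 0.0504i + 0.5901j - 0.3966k


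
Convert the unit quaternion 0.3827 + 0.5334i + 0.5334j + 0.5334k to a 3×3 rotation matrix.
[[-0.1381, 0.1608, 0.9773], [0.9773, -0.1381, 0.1608], [0.1608, 0.9773, -0.1381]]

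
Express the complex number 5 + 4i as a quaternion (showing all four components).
5 + 4i + 0j + 0k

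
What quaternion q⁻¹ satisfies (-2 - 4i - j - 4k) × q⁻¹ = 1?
-0.0541 + 0.1081i + 0.027j + 0.1081k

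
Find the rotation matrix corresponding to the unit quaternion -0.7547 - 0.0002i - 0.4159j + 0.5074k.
[[0.1391, 0.766, 0.6276], [-0.7657, 0.4851, -0.4224], [-0.628, -0.4218, 0.6541]]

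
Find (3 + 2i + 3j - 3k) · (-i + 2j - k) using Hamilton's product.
-7 + 11j + 4k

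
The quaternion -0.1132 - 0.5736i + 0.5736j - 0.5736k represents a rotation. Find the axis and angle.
axis = (-√3/3, √3/3, -√3/3), θ = 193°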